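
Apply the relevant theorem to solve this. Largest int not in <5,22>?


gcd(5,22)=1 => F=ab-a-b=5*22-5-22=110-27=83


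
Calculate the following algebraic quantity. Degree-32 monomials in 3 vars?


C(d+n-1,n-1)=C(34,2)=561


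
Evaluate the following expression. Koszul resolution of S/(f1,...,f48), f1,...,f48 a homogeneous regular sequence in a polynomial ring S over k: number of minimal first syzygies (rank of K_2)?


Regular sequence => Koszul complex is the minimal free resolution.
Syz_1 minimally generated by Koszul relations f_i*e_j - f_j*e_i (i<j): mu(Syz_1) = beta_2 = C(m,2) = m(m-1)/2
m=48
48*47/2 = 1128


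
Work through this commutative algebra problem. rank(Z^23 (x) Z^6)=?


rank(M(x)N) = rank(M)*rank(N)
23*6 = 138


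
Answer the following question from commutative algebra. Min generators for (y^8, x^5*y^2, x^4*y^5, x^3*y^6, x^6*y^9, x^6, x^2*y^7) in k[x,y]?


Remove redundant (divisible by others).
x^6*y^9 redundant.
Min: x^6, x^5*y^2, x^4*y^5, x^3*y^6, x^2*y^7, y^8
Count=6


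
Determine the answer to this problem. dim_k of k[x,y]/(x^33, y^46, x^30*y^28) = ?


k[x,y]/I, I = (x^33, y^46, x^30*y^28)
Rect: 33x46=1518. Corner: (33-30)x(46-28)=54.
dim = 1518-54 = 1464


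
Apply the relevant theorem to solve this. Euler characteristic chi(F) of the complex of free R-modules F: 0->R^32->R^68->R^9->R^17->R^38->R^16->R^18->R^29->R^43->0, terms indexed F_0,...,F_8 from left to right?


chi = sum (-1)^i * rank:
(-1)^0*32=32
(-1)^1*68=-68
(-1)^2*9=9
(-1)^3*17=-17
(-1)^4*38=38
(-1)^5*16=-16
(-1)^6*18=18
(-1)^7*29=-29
(-1)^8*43=43
chi=10


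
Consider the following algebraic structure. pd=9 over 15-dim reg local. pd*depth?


pd+depth=15
depth=15-9=6
pd*depth=9*6=54


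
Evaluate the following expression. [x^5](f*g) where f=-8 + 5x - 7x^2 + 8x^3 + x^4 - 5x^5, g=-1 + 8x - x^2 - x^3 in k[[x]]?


[x^5] = sum a_i*b_j, i+j=5
  -7*-1=7
  8*-1=-8
  1*8=8
  -5*-1=5
Sum=12


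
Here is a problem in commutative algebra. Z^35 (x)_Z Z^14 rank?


rank(M(x)N) = rank(M)*rank(N)
35*14 = 490


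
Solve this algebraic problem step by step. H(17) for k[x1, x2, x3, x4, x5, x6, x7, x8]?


C(d+n-1,n-1)=C(24,7)=346104


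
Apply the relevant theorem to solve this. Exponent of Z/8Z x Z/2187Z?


Exponent = lcm of the cyclic orders; pairwise coprime => product.
2^3*3^7=8*2187=17496


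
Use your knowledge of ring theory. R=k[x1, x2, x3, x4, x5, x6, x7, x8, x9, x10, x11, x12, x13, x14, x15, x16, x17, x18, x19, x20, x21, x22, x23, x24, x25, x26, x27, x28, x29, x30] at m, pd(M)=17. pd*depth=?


pd+depth=30
depth=30-17=13
pd*depth=17*13=221


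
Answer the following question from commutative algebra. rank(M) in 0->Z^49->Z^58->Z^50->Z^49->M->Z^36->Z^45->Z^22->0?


Alt sum=0:
(-1)^0*49 + (-1)^1*58 + (-1)^2*50 + (-1)^3*49 + (-1)^4*? + (-1)^5*36 + (-1)^6*45 + (-1)^7*22=0
rank(M)=21


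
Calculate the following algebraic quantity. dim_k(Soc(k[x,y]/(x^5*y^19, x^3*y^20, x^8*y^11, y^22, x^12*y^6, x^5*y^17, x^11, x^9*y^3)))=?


Socle = ann(m) = span of standard monomials u with x*u, y*u in I (staircase corners).
Redundant generators: x^5*y^19, x^12*y^6
Minimal generators: x^11, x^9*y^3, x^8*y^11, x^5*y^17, x^3*y^20, y^22
Corners: x^2y^21, x^4y^19, x^7y^16, x^8y^10, x^10y^2
Socle dim=5


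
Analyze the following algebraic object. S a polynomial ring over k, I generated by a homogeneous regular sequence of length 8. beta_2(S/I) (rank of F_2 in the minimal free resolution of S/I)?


Regular sequence => Koszul complex is the minimal free resolution.
Syz_1 minimally generated by Koszul relations f_i*e_j - f_j*e_i (i<j): mu(Syz_1) = beta_2 = C(m,2) = m(m-1)/2
m=8
8*7/2 = 28


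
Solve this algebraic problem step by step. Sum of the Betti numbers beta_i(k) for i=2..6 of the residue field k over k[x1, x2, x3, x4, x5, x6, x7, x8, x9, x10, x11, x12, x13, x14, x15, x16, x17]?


Koszul resolution: beta_i(k)=C(n,i), n=17
C(17,2)=136, C(17,3)=680, C(17,4)=2380, C(17,5)=6188, C(17,6)=12376
Sum=21760


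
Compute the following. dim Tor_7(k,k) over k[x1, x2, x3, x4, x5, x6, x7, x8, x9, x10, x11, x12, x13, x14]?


Koszul: C(n,i)=C(14,7)=3432


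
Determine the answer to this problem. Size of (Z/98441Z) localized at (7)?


7-primary part: 98441=7^4*41
Size=7^4=2401


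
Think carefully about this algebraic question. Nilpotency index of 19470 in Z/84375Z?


19470^k mod 84375:
k=1: 19470
k=2: 68400
k=3: 57375
k=4: 50625
k=5: 0
First zero at k = 5


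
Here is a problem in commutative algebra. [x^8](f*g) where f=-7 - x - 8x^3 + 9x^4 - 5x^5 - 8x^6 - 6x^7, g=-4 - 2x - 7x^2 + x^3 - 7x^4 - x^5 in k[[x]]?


[x^8] = sum a_i*b_j, i+j=8
  -8*-1=8
  9*-7=-63
  -5*1=-5
  -8*-7=56
  -6*-2=12
Sum=8


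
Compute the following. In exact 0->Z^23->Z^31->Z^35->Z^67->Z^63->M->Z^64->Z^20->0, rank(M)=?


Alt sum=0:
(-1)^0*23 + (-1)^1*31 + (-1)^2*35 + (-1)^3*67 + (-1)^4*63 + (-1)^5*? + (-1)^6*64 + (-1)^7*20=0
rank(M)=67


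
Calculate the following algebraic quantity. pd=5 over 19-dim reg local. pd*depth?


pd+depth=19
depth=19-5=14
pd*depth=5*14=70


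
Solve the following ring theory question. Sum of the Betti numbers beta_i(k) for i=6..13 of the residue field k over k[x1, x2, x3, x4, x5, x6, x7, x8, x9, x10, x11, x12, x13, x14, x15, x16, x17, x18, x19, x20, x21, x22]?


Koszul resolution: beta_i(k)=C(n,i), n=22
C(22,6)=74613, C(22,7)=170544, C(22,8)=319770, C(22,9)=497420, C(22,10)=646646, C(22,11)=705432, C(22,12)=646646, C(22,13)=497420
Sum=3558491


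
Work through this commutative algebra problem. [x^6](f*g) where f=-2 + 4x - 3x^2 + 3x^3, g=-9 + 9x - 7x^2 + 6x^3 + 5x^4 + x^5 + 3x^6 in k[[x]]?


[x^6] = sum a_i*b_j, i+j=6
  -2*3=-6
  4*1=4
  -3*5=-15
  3*6=18
Sum=1


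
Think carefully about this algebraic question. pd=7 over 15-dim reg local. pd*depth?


pd+depth=15
depth=15-7=8
pd*depth=7*8=56


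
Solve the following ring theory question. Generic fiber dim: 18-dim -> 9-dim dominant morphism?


dim(fiber)=dim(X)-dim(Y)=18-9=9


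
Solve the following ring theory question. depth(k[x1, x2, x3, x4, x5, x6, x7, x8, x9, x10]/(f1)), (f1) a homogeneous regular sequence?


depth(R)=10
depth(R/I)=10-1=9


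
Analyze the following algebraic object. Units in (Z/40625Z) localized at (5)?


Local ring = Z/3125Z.
phi(3125) = 5^4*(5-1) = 2500


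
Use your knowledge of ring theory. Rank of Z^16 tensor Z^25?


rank(M(x)N) = rank(M)*rank(N)
16*25 = 400


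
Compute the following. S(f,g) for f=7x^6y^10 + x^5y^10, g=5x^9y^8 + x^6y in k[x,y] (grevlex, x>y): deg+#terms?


LT(f)=7x^6y^10, LT(g)=5x^9y^8
lcm(LM)=x^9y^10
S(f,g) (scaled by 35 to clear denominators) = 5x^3*f - 7y^2*g = 5x^8y^10 - 7x^6y^3
2 terms, deg 18.
18+2=20


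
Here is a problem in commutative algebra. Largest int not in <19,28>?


gcd(19,28)=1 => F=ab-a-b=19*28-19-28=532-47=485


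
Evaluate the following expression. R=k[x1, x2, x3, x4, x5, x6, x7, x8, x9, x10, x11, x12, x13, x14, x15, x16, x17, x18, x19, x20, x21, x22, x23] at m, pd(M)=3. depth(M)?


pd+depth=depth(R)=23
depth=23-3=20


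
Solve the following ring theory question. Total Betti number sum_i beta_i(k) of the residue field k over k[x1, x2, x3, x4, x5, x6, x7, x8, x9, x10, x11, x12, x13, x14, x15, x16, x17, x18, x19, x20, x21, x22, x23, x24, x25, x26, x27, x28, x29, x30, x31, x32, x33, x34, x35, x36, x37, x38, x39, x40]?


Koszul resolution: beta_i(k)=C(n,i), n=40
sum_i C(40,i) = 2^40 = 1099511627776


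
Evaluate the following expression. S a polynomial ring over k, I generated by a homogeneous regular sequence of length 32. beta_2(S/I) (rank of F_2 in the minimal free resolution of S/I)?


Regular sequence => Koszul complex is the minimal free resolution.
Syz_1 minimally generated by Koszul relations f_i*e_j - f_j*e_i (i<j): mu(Syz_1) = beta_2 = C(m,2) = m(m-1)/2
m=32
32*31/2 = 496


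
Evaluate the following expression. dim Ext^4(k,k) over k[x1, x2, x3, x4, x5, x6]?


C(n,i)=C(6,4)=15


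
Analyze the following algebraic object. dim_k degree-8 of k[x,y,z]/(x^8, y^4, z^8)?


Need i<8, j<4, k<8 with i+j+k=8.
For each i, j ranges over max(0,8-i-7)..min(3,8-i):
  i=0: j in [1,3] -> 3
  i=1: j in [0,3] -> 4
  i=2: j in [0,3] -> 4
  i=3: j in [0,3] -> 4
  i=4: j in [0,3] -> 4
  i=5: j in [0,3] -> 4
  i=6: j in [0,2] -> 3
  i=7: j in [0,1] -> 2
H(8) = 3+4+4+4+4+4+3+2 = 28


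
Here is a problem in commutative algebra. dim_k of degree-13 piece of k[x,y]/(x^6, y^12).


k[x,y], I = (x^6, y^12), d = 13
Need i < 6 and d-i < 12.
Range: 2 <= i <= 5.
H(13) = 4


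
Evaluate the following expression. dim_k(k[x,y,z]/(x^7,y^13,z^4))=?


Basis: x^iy^jz^k, i<7,j<13,k<4
7*13*4=364


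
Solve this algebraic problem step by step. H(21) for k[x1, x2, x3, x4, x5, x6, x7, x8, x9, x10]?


C(d+n-1,n-1)=C(30,9)=14307150


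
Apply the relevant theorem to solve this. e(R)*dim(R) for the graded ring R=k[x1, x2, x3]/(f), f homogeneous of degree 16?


e(R)=deg(f)=16, dim(R)=3-1=2
e*dim=16*2=32


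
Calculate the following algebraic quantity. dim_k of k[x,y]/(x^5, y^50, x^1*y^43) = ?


k[x,y]/I, I = (x^5, y^50, x^1*y^43)
Rect: 5x50=250. Corner: (5-1)x(50-43)=28.
dim = 250-28 = 222


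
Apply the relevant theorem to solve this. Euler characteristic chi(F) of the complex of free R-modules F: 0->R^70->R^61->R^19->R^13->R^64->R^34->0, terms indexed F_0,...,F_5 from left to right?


chi = sum (-1)^i * rank:
(-1)^0*70=70
(-1)^1*61=-61
(-1)^2*19=19
(-1)^3*13=-13
(-1)^4*64=64
(-1)^5*34=-34
chi=45


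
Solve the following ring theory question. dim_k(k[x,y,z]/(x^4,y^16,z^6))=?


Basis: x^iy^jz^k, i<4,j<16,k<6
4*16*6=384


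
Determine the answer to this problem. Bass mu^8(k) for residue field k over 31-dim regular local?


C(n,i)=C(31,8)=7888725


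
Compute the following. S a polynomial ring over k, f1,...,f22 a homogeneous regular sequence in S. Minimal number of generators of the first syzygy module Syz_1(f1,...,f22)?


Regular sequence => Koszul complex is the minimal free resolution.
Syz_1 minimally generated by Koszul relations f_i*e_j - f_j*e_i (i<j): mu(Syz_1) = beta_2 = C(m,2) = m(m-1)/2
m=22
22*21/2 = 231


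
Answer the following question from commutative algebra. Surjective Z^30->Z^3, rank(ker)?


rank(ker) = 30-3 = 27


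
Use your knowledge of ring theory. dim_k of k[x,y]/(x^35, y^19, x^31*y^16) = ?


k[x,y]/I, I = (x^35, y^19, x^31*y^16)
Rect: 35x19=665. Corner: (35-31)x(19-16)=12.
dim = 665-12 = 653


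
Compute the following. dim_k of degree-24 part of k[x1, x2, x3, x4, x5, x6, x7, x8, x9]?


C(d+n-1,n-1)=C(32,8)=10518300


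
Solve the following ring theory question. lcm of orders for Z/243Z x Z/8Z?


Exponent = lcm of the cyclic orders; pairwise coprime => product.
3^5*2^3=243*8=1944


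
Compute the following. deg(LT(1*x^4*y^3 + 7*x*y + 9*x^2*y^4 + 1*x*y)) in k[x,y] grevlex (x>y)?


LT: 1*x^4*y^3
deg_x=4, deg_y=3
Total=4+3=7


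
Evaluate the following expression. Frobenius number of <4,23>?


gcd(4,23)=1 => F=ab-a-b=4*23-4-23=92-27=65


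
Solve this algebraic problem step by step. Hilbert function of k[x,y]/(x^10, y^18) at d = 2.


k[x,y], I = (x^10, y^18), d = 2
Need i < 10 and d-i < 18.
Range: 0 <= i <= 2.
H(2) = 3


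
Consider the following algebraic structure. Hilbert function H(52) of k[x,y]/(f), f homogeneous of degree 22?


H(t)=d for t>=d-1.
d=22, t=52
H(52)=22


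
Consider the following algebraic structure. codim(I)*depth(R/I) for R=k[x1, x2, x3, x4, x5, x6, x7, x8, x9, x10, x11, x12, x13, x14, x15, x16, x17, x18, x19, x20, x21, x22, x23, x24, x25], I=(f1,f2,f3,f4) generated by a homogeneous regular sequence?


codim=4, depth=dim(R/I)=25-4=21
Product=4*21=84


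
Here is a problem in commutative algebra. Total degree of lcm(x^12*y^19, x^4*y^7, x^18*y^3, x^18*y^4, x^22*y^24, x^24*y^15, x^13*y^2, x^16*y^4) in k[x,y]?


lcm = componentwise max:
x: max(12,4,18,18,22,24,13,16)=24
y: max(19,7,3,4,24,15,2,4)=24
Total=24+24=48


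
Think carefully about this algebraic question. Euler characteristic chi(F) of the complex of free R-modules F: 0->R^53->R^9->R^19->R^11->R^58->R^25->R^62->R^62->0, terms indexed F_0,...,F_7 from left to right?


chi = sum (-1)^i * rank:
(-1)^0*53=53
(-1)^1*9=-9
(-1)^2*19=19
(-1)^3*11=-11
(-1)^4*58=58
(-1)^5*25=-25
(-1)^6*62=62
(-1)^7*62=-62
chi=85


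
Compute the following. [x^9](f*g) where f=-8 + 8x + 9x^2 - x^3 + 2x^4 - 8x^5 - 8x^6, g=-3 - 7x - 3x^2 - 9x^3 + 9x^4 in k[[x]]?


[x^9] = sum a_i*b_j, i+j=9
  -8*9=-72
  -8*-9=72
Sum=0


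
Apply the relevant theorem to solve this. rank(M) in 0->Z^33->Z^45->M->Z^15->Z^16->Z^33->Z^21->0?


Alt sum=0:
(-1)^0*33 + (-1)^1*45 + (-1)^2*? + (-1)^3*15 + (-1)^4*16 + (-1)^5*33 + (-1)^6*21=0
rank(M)=23


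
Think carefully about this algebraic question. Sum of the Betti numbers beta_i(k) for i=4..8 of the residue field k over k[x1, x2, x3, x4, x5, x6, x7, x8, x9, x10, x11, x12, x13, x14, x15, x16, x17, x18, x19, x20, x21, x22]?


Koszul resolution: beta_i(k)=C(n,i), n=22
C(22,4)=7315, C(22,5)=26334, C(22,6)=74613, C(22,7)=170544, C(22,8)=319770
Sum=598576


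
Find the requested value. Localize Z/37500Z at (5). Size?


5-primary part: 37500=5^5*12
Size=5^5=3125


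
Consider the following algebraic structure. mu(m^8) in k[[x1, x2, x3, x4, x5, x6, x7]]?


C(n+d-1,d)=C(14,8)=3003


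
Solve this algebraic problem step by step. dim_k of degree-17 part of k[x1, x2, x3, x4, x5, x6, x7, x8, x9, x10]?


C(d+n-1,n-1)=C(26,9)=3124550


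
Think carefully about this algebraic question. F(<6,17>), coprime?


gcd(6,17)=1 => F=ab-a-b=6*17-6-17=102-23=79


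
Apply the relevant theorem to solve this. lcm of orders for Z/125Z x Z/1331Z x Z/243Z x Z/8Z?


Exponent = lcm of the cyclic orders; pairwise coprime => product.
5^3*11^3*3^5*2^3=125*1331*243*8=323433000


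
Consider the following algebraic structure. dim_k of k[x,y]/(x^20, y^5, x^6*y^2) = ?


k[x,y]/I, I = (x^20, y^5, x^6*y^2)
Rect: 20x5=100. Corner: (20-6)x(5-2)=42.
dim = 100-42 = 58


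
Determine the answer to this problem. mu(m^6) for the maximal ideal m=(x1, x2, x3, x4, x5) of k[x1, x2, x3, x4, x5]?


Graded Nakayama: mu(m^d) = dim_k (m^d/m^(d+1)) = #degree-6 monomials in 5 vars
C(n+d-1,d)=C(10,6)=210


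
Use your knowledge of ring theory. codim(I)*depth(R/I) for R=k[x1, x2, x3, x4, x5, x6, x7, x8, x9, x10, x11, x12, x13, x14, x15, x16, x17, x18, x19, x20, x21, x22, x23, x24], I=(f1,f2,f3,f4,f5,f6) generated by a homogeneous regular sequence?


codim=6, depth=dim(R/I)=24-6=18
Product=6*18=108


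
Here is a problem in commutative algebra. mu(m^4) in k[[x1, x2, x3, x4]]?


C(n+d-1,d)=C(7,4)=35


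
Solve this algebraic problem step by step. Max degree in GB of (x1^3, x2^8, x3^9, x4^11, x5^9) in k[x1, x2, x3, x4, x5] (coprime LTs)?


Pure powers, coprime LTs => already GB.
Degrees: 3, 8, 9, 11, 9
Max=11


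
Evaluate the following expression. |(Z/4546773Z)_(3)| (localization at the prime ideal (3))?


3-primary part: 4546773=3^10*77
Size=3^10=59049


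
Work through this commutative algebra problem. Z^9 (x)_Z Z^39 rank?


rank(M(x)N) = rank(M)*rank(N)
9*39 = 351


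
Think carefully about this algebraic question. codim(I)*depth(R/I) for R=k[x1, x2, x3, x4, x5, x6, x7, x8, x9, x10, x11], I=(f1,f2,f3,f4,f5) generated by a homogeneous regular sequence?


codim=5, depth=dim(R/I)=11-5=6
Product=5*6=30


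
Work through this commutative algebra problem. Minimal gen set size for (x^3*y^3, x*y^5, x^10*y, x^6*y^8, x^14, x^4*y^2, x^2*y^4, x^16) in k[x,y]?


Remove redundant (divisible by others).
x^6*y^8 redundant.
x^16 redundant.
Min: x^14, x^10*y, x^4*y^2, x^3*y^3, x^2*y^4, x*y^5
Count=6


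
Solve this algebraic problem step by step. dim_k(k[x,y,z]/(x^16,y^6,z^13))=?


Basis: x^iy^jz^k, i<16,j<6,k<13
16*6*13=1248


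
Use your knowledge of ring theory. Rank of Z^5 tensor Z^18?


rank(M(x)N) = rank(M)*rank(N)
5*18 = 90


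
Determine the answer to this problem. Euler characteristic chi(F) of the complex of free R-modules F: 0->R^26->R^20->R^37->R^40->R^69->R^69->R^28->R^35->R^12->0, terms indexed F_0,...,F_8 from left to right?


chi = sum (-1)^i * rank:
(-1)^0*26=26
(-1)^1*20=-20
(-1)^2*37=37
(-1)^3*40=-40
(-1)^4*69=69
(-1)^5*69=-69
(-1)^6*28=28
(-1)^7*35=-35
(-1)^8*12=12
chi=8


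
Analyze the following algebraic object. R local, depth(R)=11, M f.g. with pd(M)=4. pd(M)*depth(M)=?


pd+depth=11
depth=11-4=7
pd*depth=4*7=28


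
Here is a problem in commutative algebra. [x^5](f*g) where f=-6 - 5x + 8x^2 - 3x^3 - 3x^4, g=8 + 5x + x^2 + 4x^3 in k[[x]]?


[x^5] = sum a_i*b_j, i+j=5
  8*4=32
  -3*1=-3
  -3*5=-15
Sum=14


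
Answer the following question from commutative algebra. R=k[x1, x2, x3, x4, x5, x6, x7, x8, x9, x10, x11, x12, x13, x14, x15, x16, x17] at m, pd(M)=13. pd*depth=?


pd+depth=17
depth=17-13=4
pd*depth=13*4=52


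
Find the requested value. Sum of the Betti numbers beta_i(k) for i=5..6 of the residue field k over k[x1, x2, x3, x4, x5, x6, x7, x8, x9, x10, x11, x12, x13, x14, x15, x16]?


Koszul resolution: beta_i(k)=C(n,i), n=16
C(16,5)=4368, C(16,6)=8008
Sum=12376


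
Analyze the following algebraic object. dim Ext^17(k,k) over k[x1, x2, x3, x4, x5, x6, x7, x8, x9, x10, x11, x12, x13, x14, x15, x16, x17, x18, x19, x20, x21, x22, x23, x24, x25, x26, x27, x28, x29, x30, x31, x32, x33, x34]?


C(n,i)=C(34,17)=2333606220


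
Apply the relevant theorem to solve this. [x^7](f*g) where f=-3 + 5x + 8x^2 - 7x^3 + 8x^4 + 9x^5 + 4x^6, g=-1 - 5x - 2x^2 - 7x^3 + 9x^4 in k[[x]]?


[x^7] = sum a_i*b_j, i+j=7
  -7*9=-63
  8*-7=-56
  9*-2=-18
  4*-5=-20
Sum=-157


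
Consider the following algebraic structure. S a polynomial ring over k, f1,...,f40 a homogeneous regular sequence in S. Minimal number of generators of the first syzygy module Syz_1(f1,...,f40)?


Regular sequence => Koszul complex is the minimal free resolution.
Syz_1 minimally generated by Koszul relations f_i*e_j - f_j*e_i (i<j): mu(Syz_1) = beta_2 = C(m,2) = m(m-1)/2
m=40
40*39/2 = 780


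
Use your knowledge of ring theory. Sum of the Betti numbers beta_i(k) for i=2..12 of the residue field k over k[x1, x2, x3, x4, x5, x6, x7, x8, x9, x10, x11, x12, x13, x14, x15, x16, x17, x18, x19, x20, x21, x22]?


Koszul resolution: beta_i(k)=C(n,i), n=22
C(22,2)=231, C(22,3)=1540, C(22,4)=7315, C(22,5)=26334, C(22,6)=74613, C(22,7)=170544, C(22,8)=319770, C(22,9)=497420, C(22,10)=646646, C(22,11)=705432, C(22,12)=646646
Sum=3096491


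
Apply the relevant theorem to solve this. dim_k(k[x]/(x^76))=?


Basis: 1,x,...,x^75
dim=76


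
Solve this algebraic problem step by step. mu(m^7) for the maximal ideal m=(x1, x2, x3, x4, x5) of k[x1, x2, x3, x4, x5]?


Graded Nakayama: mu(m^d) = dim_k (m^d/m^(d+1)) = #degree-7 monomials in 5 vars
C(n+d-1,d)=C(11,7)=330


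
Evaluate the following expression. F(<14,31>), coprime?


gcd(14,31)=1 => F=ab-a-b=14*31-14-31=434-45=389


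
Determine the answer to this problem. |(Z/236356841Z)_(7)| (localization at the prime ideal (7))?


7-primary part: 236356841=7^8*41
Size=7^8=5764801


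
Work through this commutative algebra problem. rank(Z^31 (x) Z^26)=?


rank(M(x)N) = rank(M)*rank(N)
31*26 = 806


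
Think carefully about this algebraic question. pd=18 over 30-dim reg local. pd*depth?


pd+depth=30
depth=30-18=12
pd*depth=18*12=216


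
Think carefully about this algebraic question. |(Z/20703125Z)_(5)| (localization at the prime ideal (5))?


5-primary part: 20703125=5^8*53
Size=5^8=390625


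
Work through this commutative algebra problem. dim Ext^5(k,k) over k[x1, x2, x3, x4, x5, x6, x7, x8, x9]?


C(n,i)=C(9,5)=126


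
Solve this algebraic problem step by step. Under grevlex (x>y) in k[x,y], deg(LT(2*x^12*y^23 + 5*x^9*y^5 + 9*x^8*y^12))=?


LT: 2*x^12*y^23
deg_x=12, deg_y=23
Total=12+23=35


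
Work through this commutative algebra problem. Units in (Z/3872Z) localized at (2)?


Local ring = Z/32Z.
phi(32) = 2^4*(2-1) = 16


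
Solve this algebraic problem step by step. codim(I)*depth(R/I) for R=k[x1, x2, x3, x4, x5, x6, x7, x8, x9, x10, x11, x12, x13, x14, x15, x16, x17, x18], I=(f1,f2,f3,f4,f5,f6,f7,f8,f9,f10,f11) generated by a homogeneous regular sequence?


codim=11, depth=dim(R/I)=18-11=7
Product=11*7=77


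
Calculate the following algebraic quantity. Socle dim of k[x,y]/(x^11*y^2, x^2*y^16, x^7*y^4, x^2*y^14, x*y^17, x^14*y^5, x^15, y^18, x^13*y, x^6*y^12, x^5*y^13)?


Socle = ann(m) = span of standard monomials u with x*u, y*u in I (staircase corners).
Redundant generators: x^2*y^16, x^14*y^5
Minimal generators: x^15, x^13*y, x^11*y^2, x^7*y^4, x^6*y^12, x^5*y^13, x^2*y^14, x*y^17, y^18
Corners: y^17, xy^16, x^4y^13, x^5y^12, x^6y^11, x^10y^3, x^12y, x^14
Socle dim=8


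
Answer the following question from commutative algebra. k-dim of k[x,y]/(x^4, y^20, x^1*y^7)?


k[x,y]/I, I = (x^4, y^20, x^1*y^7)
Rect: 4x20=80. Corner: (4-1)x(20-7)=39.
dim = 80-39 = 41


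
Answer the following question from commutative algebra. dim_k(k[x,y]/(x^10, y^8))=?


Basis: x^i*y^j, i<10, j<8
10*8=80


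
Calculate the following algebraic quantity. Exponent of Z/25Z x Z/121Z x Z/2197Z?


Exponent = lcm of the cyclic orders; pairwise coprime => product.
5^2*11^2*13^3=25*121*2197=6645925


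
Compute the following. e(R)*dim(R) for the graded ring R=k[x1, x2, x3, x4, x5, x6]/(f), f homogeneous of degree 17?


e(R)=deg(f)=17, dim(R)=6-1=5
e*dim=17*5=85


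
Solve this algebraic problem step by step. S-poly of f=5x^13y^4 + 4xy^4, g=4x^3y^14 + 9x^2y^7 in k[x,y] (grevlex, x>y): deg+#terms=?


LT(f)=5x^13y^4, LT(g)=4x^3y^14
lcm(LM)=x^13y^14
S(f,g) (scaled by 20 to clear denominators) = 4y^10*f - 5x^10*g = -45x^12y^7 + 16xy^14
2 terms, deg 19.
19+2=21


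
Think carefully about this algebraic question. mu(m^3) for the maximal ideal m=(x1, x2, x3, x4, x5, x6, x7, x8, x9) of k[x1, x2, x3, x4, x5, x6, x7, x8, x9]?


Graded Nakayama: mu(m^d) = dim_k (m^d/m^(d+1)) = #degree-3 monomials in 9 vars
C(n+d-1,d)=C(11,3)=165


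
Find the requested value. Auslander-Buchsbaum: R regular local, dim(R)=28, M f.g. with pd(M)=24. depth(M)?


pd+depth=depth(R)=28
depth=28-24=4


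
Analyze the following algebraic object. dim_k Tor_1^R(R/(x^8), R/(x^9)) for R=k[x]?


Tor_1(R/I,R/J)=(I cap J)/IJ=(x^9)/(x^17)
dim=17-9=min(8,9)=8


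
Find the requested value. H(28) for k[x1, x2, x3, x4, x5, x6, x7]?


C(d+n-1,n-1)=C(34,6)=1344904


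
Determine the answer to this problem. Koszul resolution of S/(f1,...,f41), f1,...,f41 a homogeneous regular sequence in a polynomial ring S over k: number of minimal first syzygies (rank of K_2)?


Regular sequence => Koszul complex is the minimal free resolution.
Syz_1 minimally generated by Koszul relations f_i*e_j - f_j*e_i (i<j): mu(Syz_1) = beta_2 = C(m,2) = m(m-1)/2
m=41
41*40/2 = 820


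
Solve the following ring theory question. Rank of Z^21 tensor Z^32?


rank(M(x)N) = rank(M)*rank(N)
21*32 = 672


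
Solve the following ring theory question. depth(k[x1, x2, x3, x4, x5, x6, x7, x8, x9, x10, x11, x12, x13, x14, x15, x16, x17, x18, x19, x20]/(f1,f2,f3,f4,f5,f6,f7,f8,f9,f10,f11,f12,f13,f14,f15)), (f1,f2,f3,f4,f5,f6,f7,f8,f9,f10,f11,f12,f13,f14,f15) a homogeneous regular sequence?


depth(R)=20
depth(R/I)=20-15=5


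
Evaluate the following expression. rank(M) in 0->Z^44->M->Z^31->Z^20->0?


Alt sum=0:
(-1)^0*44 + (-1)^1*? + (-1)^2*31 + (-1)^3*20=0
rank(M)=55


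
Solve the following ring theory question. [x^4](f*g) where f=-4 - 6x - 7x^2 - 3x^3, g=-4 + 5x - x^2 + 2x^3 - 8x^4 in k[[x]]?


[x^4] = sum a_i*b_j, i+j=4
  -4*-8=32
  -6*2=-12
  -7*-1=7
  -3*5=-15
Sum=12


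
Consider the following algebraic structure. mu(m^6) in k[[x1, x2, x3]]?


C(n+d-1,d)=C(8,6)=28


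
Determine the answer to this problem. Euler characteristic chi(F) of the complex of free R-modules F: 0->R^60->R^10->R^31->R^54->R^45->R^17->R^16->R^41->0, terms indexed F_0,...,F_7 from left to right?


chi = sum (-1)^i * rank:
(-1)^0*60=60
(-1)^1*10=-10
(-1)^2*31=31
(-1)^3*54=-54
(-1)^4*45=45
(-1)^5*17=-17
(-1)^6*16=16
(-1)^7*41=-41
chi=30


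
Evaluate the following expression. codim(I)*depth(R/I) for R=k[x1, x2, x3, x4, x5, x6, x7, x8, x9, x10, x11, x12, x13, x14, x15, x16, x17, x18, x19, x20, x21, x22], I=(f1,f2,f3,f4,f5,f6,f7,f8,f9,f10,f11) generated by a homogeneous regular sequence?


codim=11, depth=dim(R/I)=22-11=11
Product=11*11=121


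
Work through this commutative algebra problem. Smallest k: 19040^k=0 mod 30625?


19040^k mod 30625:
k=1: 19040
k=2: 13475
k=3: 18375
k=4: 0
First zero at k = 4


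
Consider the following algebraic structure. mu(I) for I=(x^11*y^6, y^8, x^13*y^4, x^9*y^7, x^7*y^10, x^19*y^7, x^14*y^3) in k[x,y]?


Remove redundant (divisible by others).
x^7*y^10 redundant.
x^19*y^7 redundant.
Min: x^14*y^3, x^13*y^4, x^11*y^6, x^9*y^7, y^8
Count=5


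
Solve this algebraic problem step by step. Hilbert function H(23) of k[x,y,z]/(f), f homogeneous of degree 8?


C(25,2)-C(17,2)=300-136=164


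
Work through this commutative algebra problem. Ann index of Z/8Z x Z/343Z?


Exponent = lcm of the cyclic orders; pairwise coprime => product.
2^3*7^3=8*343=2744


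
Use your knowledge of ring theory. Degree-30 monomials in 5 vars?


C(d+n-1,n-1)=C(34,4)=46376


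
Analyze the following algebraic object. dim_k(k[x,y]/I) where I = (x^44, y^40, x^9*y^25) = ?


k[x,y]/I, I = (x^44, y^40, x^9*y^25)
Rect: 44x40=1760. Corner: (44-9)x(40-25)=525.
dim = 1760-525 = 1235


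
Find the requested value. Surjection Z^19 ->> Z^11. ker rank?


rank(ker) = 19-11 = 8


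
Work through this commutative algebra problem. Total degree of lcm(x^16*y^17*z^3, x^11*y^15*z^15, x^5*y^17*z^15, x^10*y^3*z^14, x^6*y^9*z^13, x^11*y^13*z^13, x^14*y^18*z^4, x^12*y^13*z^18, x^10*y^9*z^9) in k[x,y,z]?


lcm = componentwise max:
x: max(16,11,5,10,6,11,14,12,10)=16
y: max(17,15,17,3,9,13,18,13,9)=18
z: max(3,15,15,14,13,13,4,18,9)=18
Total=16+18+18=52


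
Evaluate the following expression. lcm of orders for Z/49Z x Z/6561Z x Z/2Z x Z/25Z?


Exponent = lcm of the cyclic orders; pairwise coprime => product.
7^2*3^8*2^1*5^2=49*6561*2*25=16074450


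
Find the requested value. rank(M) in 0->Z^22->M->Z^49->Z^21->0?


Alt sum=0:
(-1)^0*22 + (-1)^1*? + (-1)^2*49 + (-1)^3*21=0
rank(M)=50


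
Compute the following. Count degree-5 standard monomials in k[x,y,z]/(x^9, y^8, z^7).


Need i<9, j<8, k<7 with i+j+k=5.
For each i, j ranges over max(0,5-i-6)..min(7,5-i):
  i=0: j in [0,5] -> 6
  i=1: j in [0,4] -> 5
  i=2: j in [0,3] -> 4
  i=3: j in [0,2] -> 3
  i=4: j in [0,1] -> 2
  i=5: j in [0,0] -> 1
H(5) = 6+5+4+3+2+1 = 21


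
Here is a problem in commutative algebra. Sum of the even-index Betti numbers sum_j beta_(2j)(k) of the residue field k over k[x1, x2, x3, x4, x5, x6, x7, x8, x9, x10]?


Koszul resolution: beta_i(k)=C(n,i), n=10
sum_even C(10,i) = 2^(n-1) = 2^9 = 512


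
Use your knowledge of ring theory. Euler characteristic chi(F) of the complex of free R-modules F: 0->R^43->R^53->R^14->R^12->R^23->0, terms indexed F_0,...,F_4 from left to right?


chi = sum (-1)^i * rank:
(-1)^0*43=43
(-1)^1*53=-53
(-1)^2*14=14
(-1)^3*12=-12
(-1)^4*23=23
chi=15


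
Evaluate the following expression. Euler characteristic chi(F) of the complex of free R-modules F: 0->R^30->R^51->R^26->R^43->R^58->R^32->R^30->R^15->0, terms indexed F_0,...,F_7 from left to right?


chi = sum (-1)^i * rank:
(-1)^0*30=30
(-1)^1*51=-51
(-1)^2*26=26
(-1)^3*43=-43
(-1)^4*58=58
(-1)^5*32=-32
(-1)^6*30=30
(-1)^7*15=-15
chi=3


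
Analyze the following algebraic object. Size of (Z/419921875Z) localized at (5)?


5-primary part: 419921875=5^10*43
Size=5^10=9765625


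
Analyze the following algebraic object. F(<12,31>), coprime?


gcd(12,31)=1 => F=ab-a-b=12*31-12-31=372-43=329


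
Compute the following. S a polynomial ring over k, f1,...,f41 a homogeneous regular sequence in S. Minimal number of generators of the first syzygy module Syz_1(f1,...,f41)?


Regular sequence => Koszul complex is the minimal free resolution.
Syz_1 minimally generated by Koszul relations f_i*e_j - f_j*e_i (i<j): mu(Syz_1) = beta_2 = C(m,2) = m(m-1)/2
m=41
41*40/2 = 820


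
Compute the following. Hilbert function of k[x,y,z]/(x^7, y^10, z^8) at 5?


Need i<7, j<10, k<8 with i+j+k=5.
For each i, j ranges over max(0,5-i-7)..min(9,5-i):
  i=0: j in [0,5] -> 6
  i=1: j in [0,4] -> 5
  i=2: j in [0,3] -> 4
  i=3: j in [0,2] -> 3
  i=4: j in [0,1] -> 2
  i=5: j in [0,0] -> 1
H(5) = 6+5+4+3+2+1 = 21


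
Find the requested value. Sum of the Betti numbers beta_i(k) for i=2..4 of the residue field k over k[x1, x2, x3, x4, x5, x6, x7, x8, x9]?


Koszul resolution: beta_i(k)=C(n,i), n=9
C(9,2)=36, C(9,3)=84, C(9,4)=126
Sum=246


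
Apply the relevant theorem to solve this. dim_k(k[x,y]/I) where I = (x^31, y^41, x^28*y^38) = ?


k[x,y]/I, I = (x^31, y^41, x^28*y^38)
Rect: 31x41=1271. Corner: (31-28)x(41-38)=9.
dim = 1271-9 = 1262


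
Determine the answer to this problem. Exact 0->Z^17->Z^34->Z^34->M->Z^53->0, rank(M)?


Alt sum=0:
(-1)^0*17 + (-1)^1*34 + (-1)^2*34 + (-1)^3*? + (-1)^4*53=0
rank(M)=70


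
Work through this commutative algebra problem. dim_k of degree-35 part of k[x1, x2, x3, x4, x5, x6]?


C(d+n-1,n-1)=C(40,5)=658008


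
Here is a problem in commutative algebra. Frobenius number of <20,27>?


gcd(20,27)=1 => F=ab-a-b=20*27-20-27=540-47=493


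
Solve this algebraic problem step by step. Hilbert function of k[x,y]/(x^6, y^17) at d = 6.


k[x,y], I = (x^6, y^17), d = 6
Need i < 6 and d-i < 17.
Range: 0 <= i <= 5.
H(6) = 6


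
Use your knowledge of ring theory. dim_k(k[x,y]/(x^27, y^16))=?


Basis: x^i*y^j, i<27, j<16
27*16=432


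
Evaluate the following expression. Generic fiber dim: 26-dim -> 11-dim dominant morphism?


dim(fiber)=dim(X)-dim(Y)=26-11=15


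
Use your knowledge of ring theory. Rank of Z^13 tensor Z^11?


rank(M(x)N) = rank(M)*rank(N)
13*11 = 143


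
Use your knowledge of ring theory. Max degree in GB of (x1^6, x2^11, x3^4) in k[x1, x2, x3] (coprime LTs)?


Pure powers, coprime LTs => already GB.
Degrees: 6, 11, 4
Max=11


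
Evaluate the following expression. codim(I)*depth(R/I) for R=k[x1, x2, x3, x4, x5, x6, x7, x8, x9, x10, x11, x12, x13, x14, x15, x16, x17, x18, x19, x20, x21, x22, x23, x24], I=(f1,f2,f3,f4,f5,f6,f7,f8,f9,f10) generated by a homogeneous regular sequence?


codim=10, depth=dim(R/I)=24-10=14
Product=10*14=140


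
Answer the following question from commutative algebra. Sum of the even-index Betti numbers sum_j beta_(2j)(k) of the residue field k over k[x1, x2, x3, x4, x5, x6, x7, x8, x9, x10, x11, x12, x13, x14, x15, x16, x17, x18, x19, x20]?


Koszul resolution: beta_i(k)=C(n,i), n=20
sum_even C(20,i) = 2^(n-1) = 2^19 = 524288


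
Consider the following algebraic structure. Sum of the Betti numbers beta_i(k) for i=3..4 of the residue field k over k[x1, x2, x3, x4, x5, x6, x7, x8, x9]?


Koszul resolution: beta_i(k)=C(n,i), n=9
C(9,3)=84, C(9,4)=126
Sum=210


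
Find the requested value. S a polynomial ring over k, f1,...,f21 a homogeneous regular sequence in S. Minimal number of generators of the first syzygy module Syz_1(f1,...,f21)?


Regular sequence => Koszul complex is the minimal free resolution.
Syz_1 minimally generated by Koszul relations f_i*e_j - f_j*e_i (i<j): mu(Syz_1) = beta_2 = C(m,2) = m(m-1)/2
m=21
21*20/2 = 210


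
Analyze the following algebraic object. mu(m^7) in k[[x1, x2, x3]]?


C(n+d-1,d)=C(9,7)=36


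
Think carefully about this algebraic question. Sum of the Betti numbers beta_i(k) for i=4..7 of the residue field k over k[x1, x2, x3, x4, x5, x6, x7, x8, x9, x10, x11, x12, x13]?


Koszul resolution: beta_i(k)=C(n,i), n=13
C(13,4)=715, C(13,5)=1287, C(13,6)=1716, C(13,7)=1716
Sum=5434


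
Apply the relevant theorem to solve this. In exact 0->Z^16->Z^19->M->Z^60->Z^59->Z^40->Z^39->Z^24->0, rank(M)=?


Alt sum=0:
(-1)^0*16 + (-1)^1*19 + (-1)^2*? + (-1)^3*60 + (-1)^4*59 + (-1)^5*40 + (-1)^6*39 + (-1)^7*24=0
rank(M)=29


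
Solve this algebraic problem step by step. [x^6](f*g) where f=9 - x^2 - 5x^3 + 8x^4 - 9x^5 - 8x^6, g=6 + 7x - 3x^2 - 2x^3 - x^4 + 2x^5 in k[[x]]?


[x^6] = sum a_i*b_j, i+j=6
  -1*-1=1
  -5*-2=10
  8*-3=-24
  -9*7=-63
  -8*6=-48
Sum=-124


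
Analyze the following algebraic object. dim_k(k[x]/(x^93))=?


Basis: 1,x,...,x^92
dim=93


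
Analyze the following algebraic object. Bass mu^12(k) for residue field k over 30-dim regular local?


C(n,i)=C(30,12)=86493225


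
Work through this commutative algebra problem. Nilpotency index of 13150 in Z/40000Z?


13150^k mod 40000:
k=1: 13150
k=2: 2500
k=3: 35000
k=4: 10000
k=5: 20000
k=6: 0
First zero at k = 6


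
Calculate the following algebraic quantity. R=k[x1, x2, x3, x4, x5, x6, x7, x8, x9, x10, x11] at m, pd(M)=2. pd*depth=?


pd+depth=11
depth=11-2=9
pd*depth=2*9=18


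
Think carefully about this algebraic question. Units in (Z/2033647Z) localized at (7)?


Local ring = Z/16807Z.
phi(16807) = 7^4*(7-1) = 14406


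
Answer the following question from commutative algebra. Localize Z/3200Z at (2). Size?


2-primary part: 3200=2^7*25
Size=2^7=128


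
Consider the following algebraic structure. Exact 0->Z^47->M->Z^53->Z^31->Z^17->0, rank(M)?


Alt sum=0:
(-1)^0*47 + (-1)^1*? + (-1)^2*53 + (-1)^3*31 + (-1)^4*17=0
rank(M)=86


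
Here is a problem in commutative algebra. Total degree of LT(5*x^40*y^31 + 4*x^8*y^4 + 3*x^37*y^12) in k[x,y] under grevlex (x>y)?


LT: 5*x^40*y^31
deg_x=40, deg_y=31
Total=40+31=71


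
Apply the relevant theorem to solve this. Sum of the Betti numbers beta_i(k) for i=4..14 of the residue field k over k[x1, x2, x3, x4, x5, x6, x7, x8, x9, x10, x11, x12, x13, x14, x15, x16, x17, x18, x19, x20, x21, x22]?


Koszul resolution: beta_i(k)=C(n,i), n=22
C(22,4)=7315, C(22,5)=26334, C(22,6)=74613, C(22,7)=170544, C(22,8)=319770, C(22,9)=497420, C(22,10)=646646, C(22,11)=705432, C(22,12)=646646, C(22,13)=497420, C(22,14)=319770
Sum=3911910


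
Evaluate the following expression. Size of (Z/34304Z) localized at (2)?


2-primary part: 34304=2^9*67
Size=2^9=512


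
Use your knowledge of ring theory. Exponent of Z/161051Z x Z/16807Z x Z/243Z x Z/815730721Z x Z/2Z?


Exponent = lcm of the cyclic orders; pairwise coprime => product.
11^5*7^5*3^5*13^8*2^1=161051*16807*243*815730721*2=1073091398102759777742


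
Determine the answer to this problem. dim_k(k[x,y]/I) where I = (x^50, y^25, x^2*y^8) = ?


k[x,y]/I, I = (x^50, y^25, x^2*y^8)
Rect: 50x25=1250. Corner: (50-2)x(25-8)=816.
dim = 1250-816 = 434


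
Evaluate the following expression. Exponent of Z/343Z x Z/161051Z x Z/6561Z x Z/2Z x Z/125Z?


Exponent = lcm of the cyclic orders; pairwise coprime => product.
7^3*11^5*3^8*2^1*5^3=343*161051*6561*2*125=90608218643250


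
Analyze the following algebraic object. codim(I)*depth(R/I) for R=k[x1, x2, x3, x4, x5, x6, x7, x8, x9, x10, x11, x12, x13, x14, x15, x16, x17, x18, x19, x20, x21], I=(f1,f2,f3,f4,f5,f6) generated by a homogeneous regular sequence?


codim=6, depth=dim(R/I)=21-6=15
Product=6*15=90


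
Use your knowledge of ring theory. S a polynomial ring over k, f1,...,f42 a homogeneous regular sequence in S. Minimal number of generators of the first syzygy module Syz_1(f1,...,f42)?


Regular sequence => Koszul complex is the minimal free resolution.
Syz_1 minimally generated by Koszul relations f_i*e_j - f_j*e_i (i<j): mu(Syz_1) = beta_2 = C(m,2) = m(m-1)/2
m=42
42*41/2 = 861


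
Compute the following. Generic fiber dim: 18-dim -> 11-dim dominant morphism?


dim(fiber)=dim(X)-dim(Y)=18-11=7


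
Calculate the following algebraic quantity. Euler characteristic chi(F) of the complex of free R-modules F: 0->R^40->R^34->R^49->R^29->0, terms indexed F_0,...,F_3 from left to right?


chi = sum (-1)^i * rank:
(-1)^0*40=40
(-1)^1*34=-34
(-1)^2*49=49
(-1)^3*29=-29
chi=26


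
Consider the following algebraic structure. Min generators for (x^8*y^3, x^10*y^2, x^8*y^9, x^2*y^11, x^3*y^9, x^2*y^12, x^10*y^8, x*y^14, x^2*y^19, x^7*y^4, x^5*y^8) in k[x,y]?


Remove redundant (divisible by others).
x^2*y^19 redundant.
x^10*y^8 redundant.
x^8*y^9 redundant.
x^2*y^12 redundant.
Min: x^10*y^2, x^8*y^3, x^7*y^4, x^5*y^8, x^3*y^9, x^2*y^11, x*y^14
Count=7


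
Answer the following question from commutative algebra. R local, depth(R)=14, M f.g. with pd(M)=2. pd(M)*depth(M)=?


pd+depth=14
depth=14-2=12
pd*depth=2*12=24


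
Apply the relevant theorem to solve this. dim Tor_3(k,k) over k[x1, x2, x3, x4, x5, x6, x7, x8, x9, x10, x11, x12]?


Koszul: C(n,i)=C(12,3)=220


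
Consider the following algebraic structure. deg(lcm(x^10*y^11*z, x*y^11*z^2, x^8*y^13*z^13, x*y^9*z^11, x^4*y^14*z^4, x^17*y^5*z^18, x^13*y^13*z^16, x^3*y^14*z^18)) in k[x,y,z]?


lcm = componentwise max:
x: max(10,1,8,1,4,17,13,3)=17
y: max(11,11,13,9,14,5,13,14)=14
z: max(1,2,13,11,4,18,16,18)=18
Total=17+14+18=49


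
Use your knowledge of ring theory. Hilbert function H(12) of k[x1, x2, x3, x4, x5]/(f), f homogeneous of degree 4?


C(16,4)-C(12,4)=1820-495=1325


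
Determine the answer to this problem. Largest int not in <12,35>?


gcd(12,35)=1 => F=ab-a-b=12*35-12-35=420-47=373


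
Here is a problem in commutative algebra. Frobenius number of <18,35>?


gcd(18,35)=1 => F=ab-a-b=18*35-18-35=630-53=577


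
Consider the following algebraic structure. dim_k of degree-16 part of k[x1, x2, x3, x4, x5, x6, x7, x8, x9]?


C(d+n-1,n-1)=C(24,8)=735471


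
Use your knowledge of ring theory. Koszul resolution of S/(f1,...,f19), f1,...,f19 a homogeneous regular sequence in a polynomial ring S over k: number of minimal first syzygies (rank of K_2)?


Regular sequence => Koszul complex is the minimal free resolution.
Syz_1 minimally generated by Koszul relations f_i*e_j - f_j*e_i (i<j): mu(Syz_1) = beta_2 = C(m,2) = m(m-1)/2
m=19
19*18/2 = 171


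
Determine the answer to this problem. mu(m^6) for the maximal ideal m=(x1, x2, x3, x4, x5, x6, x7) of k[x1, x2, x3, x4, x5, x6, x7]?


Graded Nakayama: mu(m^d) = dim_k (m^d/m^(d+1)) = #degree-6 monomials in 7 vars
C(n+d-1,d)=C(12,6)=924


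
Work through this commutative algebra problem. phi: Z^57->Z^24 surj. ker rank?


rank(ker) = 57-24 = 33


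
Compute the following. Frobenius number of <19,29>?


gcd(19,29)=1 => F=ab-a-b=19*29-19-29=551-48=503


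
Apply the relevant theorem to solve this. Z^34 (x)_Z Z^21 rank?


rank(M(x)N) = rank(M)*rank(N)
34*21 = 714


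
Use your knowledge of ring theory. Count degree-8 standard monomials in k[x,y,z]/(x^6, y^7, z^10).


Need i<6, j<7, k<10 with i+j+k=8.
For each i, j ranges over max(0,8-i-9)..min(6,8-i):
  i=0: j in [0,6] -> 7
  i=1: j in [0,6] -> 7
  i=2: j in [0,6] -> 7
  i=3: j in [0,5] -> 6
  i=4: j in [0,4] -> 5
  i=5: j in [0,3] -> 4
H(8) = 7+7+7+6+5+4 = 36


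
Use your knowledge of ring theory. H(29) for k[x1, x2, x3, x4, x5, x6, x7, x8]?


C(d+n-1,n-1)=C(36,7)=8347680


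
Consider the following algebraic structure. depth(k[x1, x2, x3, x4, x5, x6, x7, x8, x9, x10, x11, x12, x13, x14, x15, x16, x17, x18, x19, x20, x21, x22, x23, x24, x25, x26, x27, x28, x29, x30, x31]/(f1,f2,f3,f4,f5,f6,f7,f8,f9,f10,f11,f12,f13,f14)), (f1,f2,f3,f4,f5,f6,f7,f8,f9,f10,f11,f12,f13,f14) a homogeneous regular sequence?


depth(R)=31
depth(R/I)=31-14=17


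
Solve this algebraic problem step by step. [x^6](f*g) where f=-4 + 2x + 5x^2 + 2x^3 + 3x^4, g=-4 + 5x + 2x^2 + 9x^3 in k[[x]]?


[x^6] = sum a_i*b_j, i+j=6
  2*9=18
  3*2=6
Sum=24
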